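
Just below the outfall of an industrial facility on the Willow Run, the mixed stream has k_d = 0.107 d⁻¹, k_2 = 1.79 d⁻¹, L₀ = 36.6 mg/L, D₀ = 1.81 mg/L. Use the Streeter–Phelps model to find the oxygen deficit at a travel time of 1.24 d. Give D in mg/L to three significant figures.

k_d L₀/(k_2−k_d) = 0.107×36.6/(1.79−0.107) = 3.916/1.683 = 2.327 mg/L.
e^(−k_d t) = e^(−0.107×1.240) = 0.8757; e^(−k_2 t) = e^(−1.79×1.240) = 0.1087.
D = 2.327 × (0.8757 − 0.1087) + 1.81 × 0.1087 = 1.785 + 0.1967 = 1.982 mg/L.

D ≈ 1.98 mg/L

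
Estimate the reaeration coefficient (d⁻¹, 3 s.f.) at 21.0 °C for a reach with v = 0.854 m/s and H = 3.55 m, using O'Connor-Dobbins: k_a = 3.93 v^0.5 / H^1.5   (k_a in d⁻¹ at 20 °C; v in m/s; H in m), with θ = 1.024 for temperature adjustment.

k_a ≈ 0.556 d⁻¹

k_a(20) = 3.93 × 0.854^0.5 / 3.55^1.5 = 3.93 × 0.9241 / 6.689 = 0.5430 d⁻¹.
k_a(21.0) = 0.5430 × 1.024^(21.0−20) = 0.5430 × 1.024 = 0.5560 d⁻¹.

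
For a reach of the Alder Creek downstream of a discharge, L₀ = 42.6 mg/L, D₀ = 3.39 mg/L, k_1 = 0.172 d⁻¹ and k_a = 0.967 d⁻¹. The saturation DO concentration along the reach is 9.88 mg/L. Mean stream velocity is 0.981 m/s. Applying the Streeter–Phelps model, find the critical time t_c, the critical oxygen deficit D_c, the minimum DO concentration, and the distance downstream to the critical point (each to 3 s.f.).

t_c ≈ 1.60 d; D_c ≈ 5.76 mg/L; min DO ≈ 4.12 mg/L; x_c ≈ 135 km

With k_a/k_1 = 5.622 and 1 − D₀(k_a−k_1)/(k_1 L₀) = 0.6322,
t_c = ln(5.622 × 0.6322) / (0.967 − 0.172) = ln(3.554) / 0.7950 = 1.268/0.7950 = 1.595 d.
D_c = (k_1/k_a) L₀ e^(−k_1 t_c) = (0.172/0.967) × 42.6 × e^(−0.172×1.595) = 0.1779 × 42.6 × 0.7601 = 5.759 mg/L.
Minimum DO = C_s − D_c = 9.88 − 5.759 = 4.121 mg/L.
x_c = v t_c = 0.981 m/s × 1.595 d × 86400 s/d = 135200 m ≈ 135 km.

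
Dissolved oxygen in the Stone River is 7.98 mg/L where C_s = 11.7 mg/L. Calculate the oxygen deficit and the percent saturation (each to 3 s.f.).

D ≈ 3.72 mg/L; 68.2 % saturation

D = C_s − C = 11.7 − 7.98 = 3.72 mg/L.
% saturation = 7.98/11.7 × 100 = 68.2 %.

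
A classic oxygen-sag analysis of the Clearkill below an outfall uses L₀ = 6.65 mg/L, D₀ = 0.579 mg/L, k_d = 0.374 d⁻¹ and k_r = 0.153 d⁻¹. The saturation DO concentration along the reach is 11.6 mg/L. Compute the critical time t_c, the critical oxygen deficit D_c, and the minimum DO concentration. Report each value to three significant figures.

t_c ≈ 3.82 d; D_c ≈ 3.90 mg/L; min DO ≈ 7.70 mg/L

With k_r/k_d = 0.4091 and 1 − D₀(k_r−k_d)/(k_d L₀) = 1.051,
t_c = ln(0.4091 × 1.051) / (0.153 − 0.374) = ln(0.4301) / -0.2210 = -0.8436/-0.2210 = 3.817 d.
L(t_c) = L₀ e^(−k_d t_c) = 6.65 × 0.2399 = 1.595 mg/L, and at the critical point k_r D_c = k_d L, so D_c = (0.374/0.153) × 1.595 = 3.899 mg/L.
Minimum DO = C_s − D_c = 11.6 − 3.899 = 7.701 mg/L.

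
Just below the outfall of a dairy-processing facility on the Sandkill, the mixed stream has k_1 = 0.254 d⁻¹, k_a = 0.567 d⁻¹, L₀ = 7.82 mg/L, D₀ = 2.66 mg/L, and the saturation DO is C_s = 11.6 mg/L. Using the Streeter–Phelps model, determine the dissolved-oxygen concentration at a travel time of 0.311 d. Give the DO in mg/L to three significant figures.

DO ≈ 8.83 mg/L

k_1 L₀/(k_a−k_1) = 0.254×7.82/(0.567−0.254) = 1.986/0.3130 = 6.346 mg/L.
e^(−k_1 t) = e^(−0.254×0.3110) = 0.9240; e^(−k_a t) = e^(−0.567×0.3110) = 0.8383.
D = 6.346 × (0.9240 − 0.8383) + 2.66 × 0.8383 = 0.5439 + 2.230 = 2.774 mg/L.
DO = C_s − D = 11.6 − 2.774 = 8.826 mg/L.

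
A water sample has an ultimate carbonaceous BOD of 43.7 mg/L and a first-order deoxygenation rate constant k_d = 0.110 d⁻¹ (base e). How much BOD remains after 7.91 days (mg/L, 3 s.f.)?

L_t = L₀ e^(−k_d t) = 43.7 × e^(−0.110×7.91) = 43.7 × 0.4189 = 18.31 mg/L.

L ≈ 18.3 mg/L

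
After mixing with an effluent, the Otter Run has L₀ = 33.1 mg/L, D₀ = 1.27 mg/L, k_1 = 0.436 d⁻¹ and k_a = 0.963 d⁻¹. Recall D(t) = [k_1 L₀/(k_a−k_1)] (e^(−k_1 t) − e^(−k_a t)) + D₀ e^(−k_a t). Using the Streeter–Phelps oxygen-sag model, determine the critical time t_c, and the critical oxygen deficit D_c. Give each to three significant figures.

t_c ≈ 1.41 d; D_c ≈ 8.09 mg/L

At the critical point dD/dt = 0, so k_1 L₀ e^(−k_1 t) = k_a D. Substituting D(t) from the Streeter–Phelps equation and solving for t gives
t_c = ln[(k_a/k_1)(1 − D₀(k_a−k_1)/(k_1 L₀))] / (k_a−k_1).
Here k_a−k_1 = 0.5270 d⁻¹ and 1 − D₀(k_a−k_1)/(k_1 L₀) = 1 − 1.27×0.5270/(0.436×33.1) = 0.9536, so
t_c = ln(2.209 × 0.9536) / 0.5270 = 0.7449 / 0.5270 = 1.414 d.
D_c = (k_1/k_a) L₀ e^(−k_1 t_c) = (0.436/0.963) × 33.1 × e^(−0.436×1.414) = 0.4528 × 33.1 × 0.5399 = 8.092 mg/L.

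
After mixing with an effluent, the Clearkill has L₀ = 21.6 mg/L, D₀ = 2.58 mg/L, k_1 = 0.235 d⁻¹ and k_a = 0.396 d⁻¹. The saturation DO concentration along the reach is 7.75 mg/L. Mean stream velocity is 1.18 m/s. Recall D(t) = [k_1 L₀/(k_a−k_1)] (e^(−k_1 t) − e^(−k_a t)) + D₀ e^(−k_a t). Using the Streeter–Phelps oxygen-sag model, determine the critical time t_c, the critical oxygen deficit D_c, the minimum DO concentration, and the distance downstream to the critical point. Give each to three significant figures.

t_c ≈ 2.71 d; D_c ≈ 6.78 mg/L; min DO ≈ 0.971 mg/L; x_c ≈ 276 km

With k_a/k_1 = 1.685 and 1 − D₀(k_a−k_1)/(k_1 L₀) = 0.9182,
t_c = ln(1.685 × 0.9182) / (0.396 − 0.235) = ln(1.547) / 0.1610 = 0.4365/0.1610 = 2.711 d.
L(t_c) = L₀ e^(−k_1 t_c) = 21.6 × 0.5288 = 11.42 mg/L, and at the critical point k_a D_c = k_1 L, so D_c = (0.235/0.396) × 11.42 = 6.779 mg/L.
Minimum DO = C_s − D_c = 7.75 − 6.779 = 0.9712 mg/L.
x_c = v t_c = 1.18 m/s × 2.711 d × 86400 s/d = 276400 m ≈ 276 km.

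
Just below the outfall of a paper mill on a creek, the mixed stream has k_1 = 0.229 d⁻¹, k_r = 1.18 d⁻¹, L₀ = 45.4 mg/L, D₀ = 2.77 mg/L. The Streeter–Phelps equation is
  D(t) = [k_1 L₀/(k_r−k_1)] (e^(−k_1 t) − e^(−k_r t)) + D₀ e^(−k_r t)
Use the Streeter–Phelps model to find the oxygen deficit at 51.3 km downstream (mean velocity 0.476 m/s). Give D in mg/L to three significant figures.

Travel time t = x/v = 51.3 km / (0.476 m/s) = 51300 m / 0.476 m/s = 107800 s = 1.247 d.
k_1 L₀/(k_r−k_1) = 0.229×45.4/(1.18−0.229) = 10.40/0.9510 = 10.93 mg/L.
e^(−k_1 t) = e^(−0.229×1.247) = 0.7515; e^(−k_r t) = e^(−1.18×1.247) = 0.2295.
D = 10.93 × (0.7515 − 0.2295) + 2.77 × 0.2295 = 5.707 + 0.6357 = 6.343 mg/L.

D ≈ 6.34 mg/L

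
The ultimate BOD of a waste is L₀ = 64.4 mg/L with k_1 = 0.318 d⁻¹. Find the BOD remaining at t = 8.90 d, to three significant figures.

L ≈ 3.80 mg/L

L_t = L₀ e^(−k_1 t) = 64.4 × e^(−0.318×8.90) = 64.4 × 0.05900 = 3.800 mg/L.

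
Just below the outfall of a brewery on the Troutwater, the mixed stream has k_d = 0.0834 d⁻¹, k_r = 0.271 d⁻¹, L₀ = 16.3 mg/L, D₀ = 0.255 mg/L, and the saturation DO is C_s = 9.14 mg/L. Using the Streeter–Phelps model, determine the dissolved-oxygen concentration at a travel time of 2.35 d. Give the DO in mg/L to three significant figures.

k_d L₀/(k_r−k_d) = 0.0834×16.3/(0.271−0.0834) = 1.359/0.1876 = 7.246 mg/L.
e^(−k_d t) = e^(−0.0834×2.350) = 0.8220; e^(−k_r t) = e^(−0.271×2.350) = 0.5290.
D = 7.246 × (0.8220 − 0.5290) + 0.255 × 0.5290 = 2.124 + 0.1349 = 2.259 mg/L.
DO = C_s − D = 9.14 − 2.259 = 6.881 mg/L.

DO ≈ 6.88 mg/L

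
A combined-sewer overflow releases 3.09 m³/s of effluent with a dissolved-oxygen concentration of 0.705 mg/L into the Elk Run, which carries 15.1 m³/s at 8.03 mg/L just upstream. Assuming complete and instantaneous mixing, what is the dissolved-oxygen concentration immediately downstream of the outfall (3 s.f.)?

6.79 mg/L

Flow-weighted mixing: C = (Q_r C_r + Q_w C_w)/(Q_r + Q_w)
= (15.1×8.03 + 3.09×0.705)/(15.1 + 3.09) = 123.4/18.19 = 6.786 mg/L.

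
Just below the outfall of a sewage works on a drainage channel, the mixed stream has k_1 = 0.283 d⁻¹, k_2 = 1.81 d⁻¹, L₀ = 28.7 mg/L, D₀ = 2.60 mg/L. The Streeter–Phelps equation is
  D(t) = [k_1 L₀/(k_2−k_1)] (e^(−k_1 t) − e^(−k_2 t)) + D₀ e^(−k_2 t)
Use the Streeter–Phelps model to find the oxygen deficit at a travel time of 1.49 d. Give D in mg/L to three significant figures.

D ≈ 3.31 mg/L

k_1 L₀/(k_2−k_1) = 0.283×28.7/(1.81−0.283) = 8.122/1.527 = 5.319 mg/L.
e^(−k_1 t) = e^(−0.283×1.490) = 0.6560; e^(−k_2 t) = e^(−1.81×1.490) = 0.06741.
D = 5.319 × (0.6560 − 0.06741) + 2.60 × 0.06741 = 3.130 + 0.1753 = 3.306 mg/L.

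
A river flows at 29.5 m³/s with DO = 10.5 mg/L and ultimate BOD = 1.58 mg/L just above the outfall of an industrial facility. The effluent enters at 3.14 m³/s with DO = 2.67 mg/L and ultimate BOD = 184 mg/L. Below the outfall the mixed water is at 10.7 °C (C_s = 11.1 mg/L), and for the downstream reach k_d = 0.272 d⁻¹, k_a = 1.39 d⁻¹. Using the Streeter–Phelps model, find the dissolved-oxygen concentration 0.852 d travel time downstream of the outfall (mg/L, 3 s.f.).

DO ≈ 8.42 mg/L

Mixed DO = (29.5×10.5 + 3.14×2.67)/(29.5+3.14) = 318.1/32.64 = 9.747 mg/L.
Mixed L₀ = (29.5×1.58 + 3.14×184)/(32.64) = 624.4/32.64 = 19.13 mg/L.
Initial deficit D₀ = C_s − DO₀ = 11.1 − 9.747 = 1.353 mg/L.
D(0.852) = [0.272×19.13/(1.39−0.272)](e^(−0.272×0.852) − e^(−1.39×0.852)) + 1.353 e^(−1.39×0.852)
= 4.654 × (0.7931 − 0.3060) + 1.353 × 0.3060 = 2.681 mg/L.
DO = 11.1 − 2.681 = 8.419 mg/L.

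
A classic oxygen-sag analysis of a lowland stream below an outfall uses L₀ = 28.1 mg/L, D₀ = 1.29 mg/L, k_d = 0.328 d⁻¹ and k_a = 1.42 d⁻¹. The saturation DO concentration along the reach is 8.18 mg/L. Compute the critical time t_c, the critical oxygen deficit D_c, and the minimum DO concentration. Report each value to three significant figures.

t_c ≈ 1.19 d; D_c ≈ 4.39 mg/L; min DO ≈ 3.79 mg/L

With k_a/k_d = 4.329 and 1 − D₀(k_a−k_d)/(k_d L₀) = 0.8472,
t_c = ln(4.329 × 0.8472) / (1.42 − 0.328) = ln(3.668) / 1.092 = 1.300/1.092 = 1.190 d.
D_c = (k_d/k_a) L₀ e^(−k_d t_c) = (0.328/1.42) × 28.1 × e^(−0.328×1.190) = 0.2310 × 28.1 × 0.6768 = 4.393 mg/L.
Minimum DO = C_s − D_c = 8.18 − 4.393 = 3.787 mg/L.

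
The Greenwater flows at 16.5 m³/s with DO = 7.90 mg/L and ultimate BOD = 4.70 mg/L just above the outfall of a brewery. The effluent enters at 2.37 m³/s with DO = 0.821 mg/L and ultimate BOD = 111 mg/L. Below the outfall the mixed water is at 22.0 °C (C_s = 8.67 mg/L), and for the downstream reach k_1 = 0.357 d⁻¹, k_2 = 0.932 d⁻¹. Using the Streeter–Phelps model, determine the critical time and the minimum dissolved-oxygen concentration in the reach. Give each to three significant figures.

t_c ≈ 1.39 d; minimum DO ≈ 4.46 mg/L

Mixed DO = (16.5×7.90 + 2.37×0.821)/(16.5+2.37) = 132.3/18.87 = 7.011 mg/L.
Mixed L₀ = (16.5×4.70 + 2.37×111)/(18.87) = 340.6/18.87 = 18.05 mg/L.
Initial deficit D₀ = C_s − DO₀ = 8.67 − 7.011 = 1.659 mg/L.
t_c = (1/0.5750) ln[(0.932/0.357)(1 − 1.659×0.5750/(0.357×18.05))] = 1.739 × ln(2.224) = 1.390 d.
D_c = (0.357/0.932) × 18.05 × e^(−0.357×1.390) = 0.3830 × 18.05 × 0.6088 = 4.209 mg/L.
Minimum DO = 8.67 − 4.209 = 4.461 mg/L.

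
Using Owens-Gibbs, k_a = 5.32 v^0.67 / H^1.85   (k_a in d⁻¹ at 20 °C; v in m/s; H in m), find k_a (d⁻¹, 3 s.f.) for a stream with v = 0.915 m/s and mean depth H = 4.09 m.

k_a = 5.32 × 0.915^0.67 / 4.09^1.85 = 5.32 × 0.9422 / 13.54 = 0.3701 d⁻¹.

k_a ≈ 0.370 d⁻¹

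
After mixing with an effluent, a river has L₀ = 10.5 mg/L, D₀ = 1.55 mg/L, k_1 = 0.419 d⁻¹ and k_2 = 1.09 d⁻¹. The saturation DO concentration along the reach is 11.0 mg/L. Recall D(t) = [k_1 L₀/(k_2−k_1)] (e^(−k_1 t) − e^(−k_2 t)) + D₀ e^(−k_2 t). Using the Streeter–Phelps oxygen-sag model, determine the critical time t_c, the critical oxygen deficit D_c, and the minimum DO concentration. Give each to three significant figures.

t_c ≈ 1.02 d; D_c ≈ 2.63 mg/L; min DO ≈ 8.37 mg/L

At the critical point dD/dt = 0, so k_1 L₀ e^(−k_1 t) = k_2 D. Substituting D(t) from the Streeter–Phelps equation and solving for t gives
t_c = ln[(k_2/k_1)(1 − D₀(k_2−k_1)/(k_1 L₀))] / (k_2−k_1).
Here k_2−k_1 = 0.6710 d⁻¹ and 1 − D₀(k_2−k_1)/(k_1 L₀) = 1 − 1.55×0.6710/(0.419×10.5) = 0.7636, so
t_c = ln(2.601 × 0.7636) / 0.6710 = 0.6863 / 0.6710 = 1.023 d.
D_c = (k_1/k_2) L₀ e^(−k_1 t_c) = (0.419/1.09) × 10.5 × e^(−0.419×1.023) = 0.3844 × 10.5 × 0.6514 = 2.629 mg/L.
Minimum DO = C_s − D_c = 11.0 − 2.629 = 8.371 mg/L.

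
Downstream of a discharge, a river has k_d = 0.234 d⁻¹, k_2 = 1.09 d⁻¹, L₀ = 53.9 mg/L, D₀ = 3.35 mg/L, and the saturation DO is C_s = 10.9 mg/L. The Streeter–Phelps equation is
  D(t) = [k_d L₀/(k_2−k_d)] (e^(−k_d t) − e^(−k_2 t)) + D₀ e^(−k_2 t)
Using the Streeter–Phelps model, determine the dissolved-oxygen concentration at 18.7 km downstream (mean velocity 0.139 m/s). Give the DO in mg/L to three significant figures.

DO ≈ 2.75 mg/L

Travel time t = x/v = 18.7 km / (0.139 m/s) = 18700 m / 0.139 m/s = 134500 s = 1.557 d.
k_d L₀/(k_2−k_d) = 0.234×53.9/(1.09−0.234) = 12.61/0.8560 = 14.73 mg/L.
e^(−k_d t) = e^(−0.234×1.557) = 0.6946; e^(−k_2 t) = e^(−1.09×1.557) = 0.1832.
D = 14.73 × (0.6946 − 0.1832) + 3.35 × 0.1832 = 7.536 + 0.6137 = 8.150 mg/L.
DO = C_s − D = 10.9 − 8.150 = 2.750 mg/L.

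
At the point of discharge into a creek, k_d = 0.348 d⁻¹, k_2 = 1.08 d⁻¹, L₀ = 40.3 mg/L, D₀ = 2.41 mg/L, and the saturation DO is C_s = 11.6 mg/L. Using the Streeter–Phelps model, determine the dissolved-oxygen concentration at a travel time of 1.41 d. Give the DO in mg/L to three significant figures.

k_d L₀/(k_2−k_d) = 0.348×40.3/(1.08−0.348) = 14.02/0.7320 = 19.16 mg/L.
e^(−k_d t) = e^(−0.348×1.410) = 0.6122; e^(−k_2 t) = e^(−1.08×1.410) = 0.2181.
D = 19.16 × (0.6122 − 0.2181) + 2.41 × 0.2181 = 7.551 + 0.5256 = 8.076 mg/L.
DO = C_s − D = 11.6 − 8.076 = 3.524 mg/L.

DO ≈ 3.52 mg/L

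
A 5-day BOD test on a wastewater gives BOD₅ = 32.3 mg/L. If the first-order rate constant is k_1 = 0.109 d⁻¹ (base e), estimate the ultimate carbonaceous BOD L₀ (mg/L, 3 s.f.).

L₀ ≈ 76.9 mg/L

BOD₅ = L₀(1 − e^(−5k_1)) ⇒ L₀ = BOD₅ / (1 − e^(−5×0.109))
= 32.3 / (1 − 0.5798) = 32.3 / 0.4202 = 76.88 mg/L.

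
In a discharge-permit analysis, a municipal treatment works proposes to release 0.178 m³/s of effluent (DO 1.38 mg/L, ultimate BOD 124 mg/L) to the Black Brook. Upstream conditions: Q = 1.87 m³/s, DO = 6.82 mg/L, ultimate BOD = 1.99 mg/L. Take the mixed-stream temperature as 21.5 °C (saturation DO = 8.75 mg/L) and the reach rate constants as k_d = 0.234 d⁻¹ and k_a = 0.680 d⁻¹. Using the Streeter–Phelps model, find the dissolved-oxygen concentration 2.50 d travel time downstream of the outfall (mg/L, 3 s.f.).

DO ≈ 5.84 mg/L

Mixed DO = (1.87×6.82 + 0.178×1.38)/(1.87+0.178) = 13.00/2.048 = 6.347 mg/L.
Mixed L₀ = (1.87×1.99 + 0.178×124)/(2.048) = 25.79/2.048 = 12.59 mg/L.
Initial deficit D₀ = C_s − DO₀ = 8.75 − 6.347 = 2.403 mg/L.
D(2.50) = [0.234×12.59/(0.680−0.234)](e^(−0.234×2.50) − e^(−0.680×2.50)) + 2.403 e^(−0.680×2.50)
= 6.608 × (0.5571 − 0.1827) + 2.403 × 0.1827 = 2.913 mg/L.
DO = 8.75 − 2.913 = 5.837 mg/L.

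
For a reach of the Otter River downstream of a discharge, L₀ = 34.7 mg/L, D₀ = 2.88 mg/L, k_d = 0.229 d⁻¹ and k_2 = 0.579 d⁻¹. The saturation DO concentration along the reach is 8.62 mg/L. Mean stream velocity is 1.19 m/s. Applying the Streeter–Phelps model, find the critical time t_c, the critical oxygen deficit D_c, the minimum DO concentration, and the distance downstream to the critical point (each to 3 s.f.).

At the critical point dD/dt = 0, so k_d L₀ e^(−k_d t) = k_2 D. Substituting D(t) from the Streeter–Phelps equation and solving for t gives
t_c = ln[(k_2/k_d)(1 − D₀(k_2−k_d)/(k_d L₀))] / (k_2−k_d).
Here k_2−k_d = 0.3500 d⁻¹ and 1 − D₀(k_2−k_d)/(k_d L₀) = 1 − 2.88×0.3500/(0.229×34.7) = 0.8731, so
t_c = ln(2.528 × 0.8731) / 0.3500 = 0.7919 / 0.3500 = 2.263 d.
L(t_c) = L₀ e^(−k_d t_c) = 34.7 × 0.5956 = 20.67 mg/L, and at the critical point k_2 D_c = k_d L, so D_c = (0.229/0.579) × 20.67 = 8.174 mg/L.
Minimum DO = C_s − D_c = 8.62 − 8.174 = 0.4456 mg/L.
x_c = v t_c = 1.19 m/s × 2.263 d × 86400 s/d = 232600 m ≈ 233 km.

t_c ≈ 2.26 d; D_c ≈ 8.17 mg/L; min DO ≈ 0.446 mg/L; x_c ≈ 233 km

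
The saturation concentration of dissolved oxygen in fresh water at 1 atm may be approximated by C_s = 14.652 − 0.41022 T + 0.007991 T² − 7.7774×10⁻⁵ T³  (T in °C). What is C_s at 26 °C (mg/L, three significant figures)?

C_s ≈ 8.02 mg/L

C_s = 14.652 − 0.41022×26 + 0.007991×26² − 7.7774×10⁻⁵×26³ = 8.021 mg/L.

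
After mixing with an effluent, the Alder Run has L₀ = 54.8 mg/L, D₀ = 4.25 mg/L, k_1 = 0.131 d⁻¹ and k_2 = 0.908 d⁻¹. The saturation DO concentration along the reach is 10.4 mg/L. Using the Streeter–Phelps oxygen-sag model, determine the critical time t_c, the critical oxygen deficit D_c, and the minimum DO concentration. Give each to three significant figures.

At the critical point dD/dt = 0, so k_1 L₀ e^(−k_1 t) = k_2 D. Substituting D(t) from the Streeter–Phelps equation and solving for t gives
t_c = ln[(k_2/k_1)(1 − D₀(k_2−k_1)/(k_1 L₀))] / (k_2−k_1).
Here k_2−k_1 = 0.7770 d⁻¹ and 1 − D₀(k_2−k_1)/(k_1 L₀) = 1 − 4.25×0.7770/(0.131×54.8) = 0.5400, so
t_c = ln(6.931 × 0.5400) / 0.7770 = 1.320 / 0.7770 = 1.699 d.
L(t_c) = L₀ e^(−k_1 t_c) = 54.8 × 0.8005 = 43.87 mg/L, and at the critical point k_2 D_c = k_1 L, so D_c = (0.131/0.908) × 43.87 = 6.329 mg/L.
Minimum DO = C_s − D_c = 10.4 − 6.329 = 4.071 mg/L.

t_c ≈ 1.70 d; D_c ≈ 6.33 mg/L; min DO ≈ 4.07 mg/L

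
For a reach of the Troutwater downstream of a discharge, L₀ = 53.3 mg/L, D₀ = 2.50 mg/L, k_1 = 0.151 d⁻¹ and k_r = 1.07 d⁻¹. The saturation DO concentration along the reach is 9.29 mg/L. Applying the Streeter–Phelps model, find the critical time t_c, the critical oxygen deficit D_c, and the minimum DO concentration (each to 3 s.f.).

t_c ≈ 1.76 d; D_c ≈ 5.76 mg/L; min DO ≈ 3.53 mg/L

At the critical point dD/dt = 0, so k_1 L₀ e^(−k_1 t) = k_r D. Substituting D(t) from the Streeter–Phelps equation and solving for t gives
t_c = ln[(k_r/k_1)(1 − D₀(k_r−k_1)/(k_1 L₀))] / (k_r−k_1).
Here k_r−k_1 = 0.9190 d⁻¹ and 1 − D₀(k_r−k_1)/(k_1 L₀) = 1 − 2.50×0.9190/(0.151×53.3) = 0.7145, so
t_c = ln(7.086 × 0.7145) / 0.9190 = 1.622 / 0.9190 = 1.765 d.
L(t_c) = L₀ e^(−k_1 t_c) = 53.3 × 0.7660 = 40.83 mg/L, and at the critical point k_r D_c = k_1 L, so D_c = (0.151/1.07) × 40.83 = 5.762 mg/L.
Minimum DO = C_s − D_c = 9.29 − 5.762 = 3.528 mg/L.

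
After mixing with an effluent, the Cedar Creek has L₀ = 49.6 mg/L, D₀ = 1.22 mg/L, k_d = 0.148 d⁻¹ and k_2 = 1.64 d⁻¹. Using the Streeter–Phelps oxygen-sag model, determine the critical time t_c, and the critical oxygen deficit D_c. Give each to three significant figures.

t_c = [1/(k_2−k_d)] ln[(k_2/k_d)(1 − D₀(k_2−k_d)/(k_d L₀))]
= [1/(1.64−0.148)] ln[(1.64/0.148)(1 − 1.22×1.492/(0.148×49.6))]
= (1/1.492) ln[11.08 × 0.7520] = 0.6702 × ln(8.333) = 0.6702 × 2.120 = 1.421 d.
L(t_c) = L₀ e^(−k_d t_c) = 49.6 × 0.8103 = 40.19 mg/L, and at the critical point k_2 D_c = k_d L, so D_c = (0.148/1.64) × 40.19 = 3.627 mg/L.

t_c ≈ 1.42 d; D_c ≈ 3.63 mg/L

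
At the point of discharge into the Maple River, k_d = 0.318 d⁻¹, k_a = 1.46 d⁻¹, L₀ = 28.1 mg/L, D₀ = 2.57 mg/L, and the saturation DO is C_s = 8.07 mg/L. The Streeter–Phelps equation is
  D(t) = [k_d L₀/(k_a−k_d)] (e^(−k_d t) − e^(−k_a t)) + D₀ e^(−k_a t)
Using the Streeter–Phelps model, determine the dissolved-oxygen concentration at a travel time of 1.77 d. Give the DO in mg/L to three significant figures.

DO ≈ 4.01 mg/L

k_d L₀/(k_a−k_d) = 0.318×28.1/(1.46−0.318) = 8.936/1.142 = 7.825 mg/L.
e^(−k_d t) = e^(−0.318×1.770) = 0.5696; e^(−k_a t) = e^(−1.46×1.770) = 0.07546.
D = 7.825 × (0.5696 − 0.07546) + 2.57 × 0.07546 = 3.866 + 0.1939 = 4.060 mg/L.
DO = C_s − D = 8.07 − 4.060 = 4.010 mg/L.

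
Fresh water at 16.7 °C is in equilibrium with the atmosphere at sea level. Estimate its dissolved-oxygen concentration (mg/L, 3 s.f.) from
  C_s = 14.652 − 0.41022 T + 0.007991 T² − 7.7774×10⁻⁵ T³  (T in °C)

C_s ≈ 9.67 mg/L

C_s = 14.652 − 0.41022×16.7 + 0.007991×16.7² − 7.7774×10⁻⁵×16.7³ = 9.668 mg/L.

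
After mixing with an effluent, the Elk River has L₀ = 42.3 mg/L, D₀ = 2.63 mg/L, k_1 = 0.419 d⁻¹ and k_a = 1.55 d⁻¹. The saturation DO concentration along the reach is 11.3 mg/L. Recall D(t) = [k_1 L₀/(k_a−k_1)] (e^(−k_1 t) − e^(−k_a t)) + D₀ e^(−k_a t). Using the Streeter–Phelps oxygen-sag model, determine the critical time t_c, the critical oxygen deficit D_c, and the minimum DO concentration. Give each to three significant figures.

t_c ≈ 0.994 d; D_c ≈ 7.54 mg/L; min DO ≈ 3.76 mg/L

t_c = [1/(k_a−k_1)] ln[(k_a/k_1)(1 − D₀(k_a−k_1)/(k_1 L₀))]
= [1/(1.55−0.419)] ln[(1.55/0.419)(1 − 2.63×1.131/(0.419×42.3))]
= (1/1.131) ln[3.699 × 0.8322] = 0.8842 × ln(3.078) = 0.8842 × 1.124 = 0.9942 d.
D_c = (k_1/k_a) L₀ e^(−k_1 t_c) = (0.419/1.55) × 42.3 × e^(−0.419×0.9942) = 0.2703 × 42.3 × 0.6593 = 7.539 mg/L.
Minimum DO = C_s − D_c = 11.3 − 7.539 = 3.761 mg/L.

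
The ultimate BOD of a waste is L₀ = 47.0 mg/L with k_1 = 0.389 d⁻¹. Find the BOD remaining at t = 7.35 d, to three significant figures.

L ≈ 2.69 mg/L

L_t = L₀ e^(−k_1 t) = 47.0 × e^(−0.389×7.35) = 47.0 × 0.05732 = 2.694 mg/L.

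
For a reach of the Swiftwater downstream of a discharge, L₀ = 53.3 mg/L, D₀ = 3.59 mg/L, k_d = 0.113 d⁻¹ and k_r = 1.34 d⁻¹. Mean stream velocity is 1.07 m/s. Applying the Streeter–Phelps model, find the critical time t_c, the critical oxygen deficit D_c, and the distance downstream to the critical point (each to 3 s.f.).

With k_r/k_d = 11.86 and 1 − D₀(k_r−k_d)/(k_d L₀) = 0.2686,
t_c = ln(11.86 × 0.2686) / (1.34 − 0.113) = ln(3.186) / 1.227 = 1.159/1.227 = 0.9443 d.
D_c = (k_d/k_r) L₀ e^(−k_d t_c) = (0.113/1.34) × 53.3 × e^(−0.113×0.9443) = 0.08433 × 53.3 × 0.8988 = 4.040 mg/L.
x_c = v t_c = 1.07 m/s × 0.9443 d × 86400 s/d = 87300 m ≈ 87.3 km.

t_c ≈ 0.944 d; D_c ≈ 4.04 mg/L; x_c ≈ 87.3 km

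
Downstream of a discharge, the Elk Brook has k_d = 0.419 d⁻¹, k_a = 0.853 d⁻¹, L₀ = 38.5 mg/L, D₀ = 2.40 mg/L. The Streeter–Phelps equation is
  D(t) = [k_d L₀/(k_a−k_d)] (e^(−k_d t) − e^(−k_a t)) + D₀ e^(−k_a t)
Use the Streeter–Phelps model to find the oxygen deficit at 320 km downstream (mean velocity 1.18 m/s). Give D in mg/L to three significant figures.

Travel time t = x/v = 320 km / (1.18 m/s) = 320000 m / 1.18 m/s = 271200 s = 3.139 d.
k_d L₀/(k_a−k_d) = 0.419×38.5/(0.853−0.419) = 16.13/0.4340 = 37.17 mg/L.
e^(−k_d t) = e^(−0.419×3.139) = 0.2684; e^(−k_a t) = e^(−0.853×3.139) = 0.06875.
D = 37.17 × (0.2684 − 0.06875) + 2.40 × 0.06875 = 7.422 + 0.1650 = 7.587 mg/L.

D ≈ 7.59 mg/L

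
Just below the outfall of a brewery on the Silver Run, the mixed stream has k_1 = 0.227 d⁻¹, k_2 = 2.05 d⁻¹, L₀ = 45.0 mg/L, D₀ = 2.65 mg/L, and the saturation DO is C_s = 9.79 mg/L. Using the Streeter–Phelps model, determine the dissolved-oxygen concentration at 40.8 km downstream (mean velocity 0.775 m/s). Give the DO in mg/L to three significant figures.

DO ≈ 5.76 mg/L

Travel time t = x/v = 40.8 km / (0.775 m/s) = 40800 m / 0.775 m/s = 52650 s = 0.6093 d.
k_1 L₀/(k_2−k_1) = 0.227×45.0/(2.05−0.227) = 10.21/1.823 = 5.603 mg/L.
e^(−k_1 t) = e^(−0.227×0.6093) = 0.8708; e^(−k_2 t) = e^(−2.05×0.6093) = 0.2868.
D = 5.603 × (0.8708 − 0.2868) + 2.65 × 0.2868 = 3.273 + 0.7599 = 4.033 mg/L.
DO = C_s − D = 9.79 − 4.033 = 5.757 mg/L.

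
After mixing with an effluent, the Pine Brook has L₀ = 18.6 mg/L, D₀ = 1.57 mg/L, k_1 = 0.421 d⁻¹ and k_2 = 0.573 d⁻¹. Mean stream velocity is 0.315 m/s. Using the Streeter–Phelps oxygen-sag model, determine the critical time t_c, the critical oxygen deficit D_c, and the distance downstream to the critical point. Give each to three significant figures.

t_c ≈ 1.82 d; D_c ≈ 6.34 mg/L; x_c ≈ 49.7 km

With k_2/k_1 = 1.361 and 1 − D₀(k_2−k_1)/(k_1 L₀) = 0.9695,
t_c = ln(1.361 × 0.9695) / (0.573 − 0.421) = ln(1.320) / 0.1520 = 0.2773/0.1520 = 1.824 d.
L(t_c) = L₀ e^(−k_1 t_c) = 18.6 × 0.4639 = 8.629 mg/L, and at the critical point k_2 D_c = k_1 L, so D_c = (0.421/0.573) × 8.629 = 6.340 mg/L.
x_c = v t_c = 0.315 m/s × 1.824 d × 86400 s/d = 49650 m ≈ 49.7 km.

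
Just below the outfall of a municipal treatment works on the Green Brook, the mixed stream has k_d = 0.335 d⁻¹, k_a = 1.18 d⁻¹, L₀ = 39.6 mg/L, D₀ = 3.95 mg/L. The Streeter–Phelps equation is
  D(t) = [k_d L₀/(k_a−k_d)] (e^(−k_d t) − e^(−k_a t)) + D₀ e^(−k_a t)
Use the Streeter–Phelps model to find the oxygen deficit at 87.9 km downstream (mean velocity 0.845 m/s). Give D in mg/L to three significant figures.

D ≈ 7.65 mg/L

Travel time t = x/v = 87.9 km / (0.845 m/s) = 87900 m / 0.845 m/s = 104000 s = 1.204 d.
k_d L₀/(k_a−k_d) = 0.335×39.6/(1.18−0.335) = 13.27/0.8450 = 15.70 mg/L.
e^(−k_d t) = e^(−0.335×1.204) = 0.6681; e^(−k_a t) = e^(−1.18×1.204) = 0.2415.
D = 15.70 × (0.6681 − 0.2415) + 3.95 × 0.2415 = 6.696 + 0.9541 = 7.651 mg/L.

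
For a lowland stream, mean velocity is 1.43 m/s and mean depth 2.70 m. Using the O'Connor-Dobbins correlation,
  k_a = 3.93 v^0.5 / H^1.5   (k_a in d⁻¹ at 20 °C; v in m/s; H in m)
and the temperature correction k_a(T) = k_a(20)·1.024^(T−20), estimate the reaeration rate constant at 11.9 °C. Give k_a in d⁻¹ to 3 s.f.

k_a ≈ 0.874 d⁻¹

k_a(20) = 3.93 × 1.43^0.5 / 2.70^1.5 = 3.93 × 1.196 / 4.437 = 1.059 d⁻¹.
k_a(11.9) = 1.059 × 1.024^(11.9−20) = 1.059 × 0.8252 = 0.8741 d⁻¹.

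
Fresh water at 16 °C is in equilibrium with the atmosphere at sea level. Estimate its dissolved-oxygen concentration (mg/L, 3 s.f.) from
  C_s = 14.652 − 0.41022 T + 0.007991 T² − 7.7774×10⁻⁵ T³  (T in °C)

C_s ≈ 9.82 mg/L

C_s = 14.652 − 0.41022×16 + 0.007991×16² − 7.7774×10⁻⁵×16³ = 9.816 mg/L.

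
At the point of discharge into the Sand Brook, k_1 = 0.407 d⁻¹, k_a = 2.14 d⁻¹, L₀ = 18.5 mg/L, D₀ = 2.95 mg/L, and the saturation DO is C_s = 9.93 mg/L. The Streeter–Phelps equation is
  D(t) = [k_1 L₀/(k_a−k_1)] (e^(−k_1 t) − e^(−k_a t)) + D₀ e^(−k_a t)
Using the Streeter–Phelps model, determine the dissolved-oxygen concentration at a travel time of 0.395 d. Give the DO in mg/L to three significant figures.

k_1 L₀/(k_a−k_1) = 0.407×18.5/(2.14−0.407) = 7.529/1.733 = 4.345 mg/L.
e^(−k_1 t) = e^(−0.407×0.3950) = 0.8515; e^(−k_a t) = e^(−2.14×0.3950) = 0.4294.
D = 4.345 × (0.8515 − 0.4294) + 2.95 × 0.4294 = 1.834 + 1.267 = 3.101 mg/L.
DO = C_s − D = 9.93 − 3.101 = 6.829 mg/L.

DO ≈ 6.83 mg/L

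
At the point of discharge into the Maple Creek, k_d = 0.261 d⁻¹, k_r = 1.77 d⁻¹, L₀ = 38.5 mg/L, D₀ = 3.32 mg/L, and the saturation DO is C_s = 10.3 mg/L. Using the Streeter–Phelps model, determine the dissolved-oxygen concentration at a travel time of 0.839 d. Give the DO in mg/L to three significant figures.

DO ≈ 5.71 mg/L

k_d L₀/(k_r−k_d) = 0.261×38.5/(1.77−0.261) = 10.05/1.509 = 6.659 mg/L.
e^(−k_d t) = e^(−0.261×0.8390) = 0.8033; e^(−k_r t) = e^(−1.77×0.8390) = 0.2265.
D = 6.659 × (0.8033 − 0.2265) + 3.32 × 0.2265 = 3.841 + 0.7520 = 4.593 mg/L.
DO = C_s − D = 10.3 − 4.593 = 5.707 mg/L.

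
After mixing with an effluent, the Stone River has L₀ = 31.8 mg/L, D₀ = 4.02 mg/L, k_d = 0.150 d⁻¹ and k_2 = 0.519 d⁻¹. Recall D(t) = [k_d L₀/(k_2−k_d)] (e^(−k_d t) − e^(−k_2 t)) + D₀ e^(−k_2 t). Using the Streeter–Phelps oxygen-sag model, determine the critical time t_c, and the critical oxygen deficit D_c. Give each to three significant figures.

t_c ≈ 2.35 d; D_c ≈ 6.46 mg/L

With k_2/k_d = 3.460 and 1 − D₀(k_2−k_d)/(k_d L₀) = 0.6890,
t_c = ln(3.460 × 0.6890) / (0.519 − 0.150) = ln(2.384) / 0.3690 = 0.8688/0.3690 = 2.354 d.
D_c = (k_d/k_2) L₀ e^(−k_d t_c) = (0.150/0.519) × 31.8 × e^(−0.150×2.354) = 0.2890 × 31.8 × 0.7025 = 6.456 mg/L.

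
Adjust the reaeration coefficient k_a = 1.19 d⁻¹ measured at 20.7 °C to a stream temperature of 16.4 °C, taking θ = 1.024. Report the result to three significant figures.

k_a ≈ 1.07 d⁻¹

k_a(T₂) = k_a(T₁) · θ^(T₂−T₁) = 1.19 × 1.024^(16.4−20.7)
= 1.19 × 1.024^-4.30 = 1.19 × 0.9030 = 1.075 d⁻¹.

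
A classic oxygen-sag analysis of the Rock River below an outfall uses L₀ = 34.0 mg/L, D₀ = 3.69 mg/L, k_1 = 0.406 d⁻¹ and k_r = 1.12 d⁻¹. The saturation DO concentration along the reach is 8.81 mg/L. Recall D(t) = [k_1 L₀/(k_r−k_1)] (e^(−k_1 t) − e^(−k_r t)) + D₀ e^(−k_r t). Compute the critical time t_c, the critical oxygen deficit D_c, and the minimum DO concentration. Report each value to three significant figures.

t_c ≈ 1.12 d; D_c ≈ 7.81 mg/L; min DO ≈ 1.00 mg/L

At the critical point dD/dt = 0, so k_1 L₀ e^(−k_1 t) = k_r D. Substituting D(t) from the Streeter–Phelps equation and solving for t gives
t_c = ln[(k_r/k_1)(1 − D₀(k_r−k_1)/(k_1 L₀))] / (k_r−k_1).
Here k_r−k_1 = 0.7140 d⁻¹ and 1 − D₀(k_r−k_1)/(k_1 L₀) = 1 − 3.69×0.7140/(0.406×34.0) = 0.8091, so
t_c = ln(2.759 × 0.8091) / 0.7140 = 0.8029 / 0.7140 = 1.125 d.
D_c = (k_1/k_r) L₀ e^(−k_1 t_c) = (0.406/1.12) × 34.0 × e^(−0.406×1.125) = 0.3625 × 34.0 × 0.6334 = 7.807 mg/L.
Minimum DO = C_s − D_c = 8.81 − 7.807 = 1.003 mg/L.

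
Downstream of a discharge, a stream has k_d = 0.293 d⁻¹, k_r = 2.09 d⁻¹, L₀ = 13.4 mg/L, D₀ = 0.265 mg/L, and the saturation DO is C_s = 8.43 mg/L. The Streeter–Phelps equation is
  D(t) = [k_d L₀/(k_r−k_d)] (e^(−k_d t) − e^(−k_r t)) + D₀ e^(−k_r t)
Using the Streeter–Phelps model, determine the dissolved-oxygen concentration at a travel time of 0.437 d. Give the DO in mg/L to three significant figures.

DO ≈ 7.28 mg/L

k_d L₀/(k_r−k_d) = 0.293×13.4/(2.09−0.293) = 3.926/1.797 = 2.185 mg/L.
e^(−k_d t) = e^(−0.293×0.4370) = 0.8798; e^(−k_r t) = e^(−2.09×0.4370) = 0.4012.
D = 2.185 × (0.8798 − 0.4012) + 0.265 × 0.4012 = 1.046 + 0.1063 = 1.152 mg/L.
DO = C_s − D = 8.43 − 1.152 = 7.278 mg/L.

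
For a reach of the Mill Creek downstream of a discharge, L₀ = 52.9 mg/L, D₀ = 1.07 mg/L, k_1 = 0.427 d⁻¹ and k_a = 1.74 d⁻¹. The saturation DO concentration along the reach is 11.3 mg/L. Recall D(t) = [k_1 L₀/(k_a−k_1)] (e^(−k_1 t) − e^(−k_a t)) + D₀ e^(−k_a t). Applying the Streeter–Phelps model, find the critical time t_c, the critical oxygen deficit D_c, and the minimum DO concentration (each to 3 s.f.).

t_c ≈ 1.02 d; D_c ≈ 8.39 mg/L; min DO ≈ 2.91 mg/L

At the critical point dD/dt = 0, so k_1 L₀ e^(−k_1 t) = k_a D. Substituting D(t) from the Streeter–Phelps equation and solving for t gives
t_c = ln[(k_a/k_1)(1 − D₀(k_a−k_1)/(k_1 L₀))] / (k_a−k_1).
Here k_a−k_1 = 1.313 d⁻¹ and 1 − D₀(k_a−k_1)/(k_1 L₀) = 1 − 1.07×1.313/(0.427×52.9) = 0.9378, so
t_c = ln(4.075 × 0.9378) / 1.313 = 1.341 / 1.313 = 1.021 d.
L(t_c) = L₀ e^(−k_1 t_c) = 52.9 × 0.6466 = 34.21 mg/L, and at the critical point k_a D_c = k_1 L, so D_c = (0.427/1.74) × 34.21 = 8.394 mg/L.
Minimum DO = C_s − D_c = 11.3 − 8.394 = 2.906 mg/L.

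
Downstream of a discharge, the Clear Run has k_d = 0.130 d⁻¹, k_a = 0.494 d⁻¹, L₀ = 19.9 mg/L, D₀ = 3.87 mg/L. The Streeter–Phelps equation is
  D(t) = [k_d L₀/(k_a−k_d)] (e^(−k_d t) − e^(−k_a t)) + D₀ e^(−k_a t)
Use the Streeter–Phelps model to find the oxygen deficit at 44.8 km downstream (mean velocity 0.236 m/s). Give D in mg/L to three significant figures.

Travel time t = x/v = 44.8 km / (0.236 m/s) = 44800 m / 0.236 m/s = 189800 s = 2.197 d.
k_d L₀/(k_a−k_d) = 0.130×19.9/(0.494−0.130) = 2.587/0.3640 = 7.107 mg/L.
e^(−k_d t) = e^(−0.130×2.197) = 0.7515; e^(−k_a t) = e^(−0.494×2.197) = 0.3378.
D = 7.107 × (0.7515 − 0.3378) + 3.87 × 0.3378 = 2.941 + 1.307 = 4.248 mg/L.

D ≈ 4.25 mg/L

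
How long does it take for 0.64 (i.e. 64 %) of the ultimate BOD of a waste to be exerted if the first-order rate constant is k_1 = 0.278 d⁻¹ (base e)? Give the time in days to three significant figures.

y/L₀ = 1 − e^(−k_1 t) = 0.64 ⇒ e^(−k_1 t) = 0.360
t = −ln(0.360) / 0.278 = 1.022 / 0.278 = 3.675 d.

t ≈ 3.68 d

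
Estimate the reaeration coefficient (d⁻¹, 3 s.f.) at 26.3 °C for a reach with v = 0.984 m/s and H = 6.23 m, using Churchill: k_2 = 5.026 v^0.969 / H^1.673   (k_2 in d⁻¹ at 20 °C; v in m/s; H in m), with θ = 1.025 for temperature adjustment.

k_2 ≈ 0.271 d⁻¹

k_2(20) = 5.026 × 0.984^0.969 / 6.23^1.673 = 5.026 × 0.9845 / 21.34 = 0.2319 d⁻¹.
k_2(26.3) = 0.2319 × 1.025^(26.3−20) = 0.2319 × 1.168 = 0.2709 d⁻¹.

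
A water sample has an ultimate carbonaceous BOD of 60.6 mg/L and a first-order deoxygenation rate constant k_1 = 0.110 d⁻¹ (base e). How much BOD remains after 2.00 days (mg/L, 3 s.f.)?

L ≈ 48.6 mg/L

L_t = L₀ e^(−k_1 t) = 60.6 × e^(−0.110×2.00) = 60.6 × 0.8025 = 48.63 mg/L.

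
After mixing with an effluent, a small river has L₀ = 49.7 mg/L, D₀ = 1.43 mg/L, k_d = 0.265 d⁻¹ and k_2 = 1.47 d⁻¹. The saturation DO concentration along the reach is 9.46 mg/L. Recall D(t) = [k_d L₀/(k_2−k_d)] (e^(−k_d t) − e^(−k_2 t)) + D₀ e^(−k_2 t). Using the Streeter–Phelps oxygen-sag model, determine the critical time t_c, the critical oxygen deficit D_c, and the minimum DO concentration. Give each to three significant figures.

At the critical point dD/dt = 0, so k_d L₀ e^(−k_d t) = k_2 D. Substituting D(t) from the Streeter–Phelps equation and solving for t gives
t_c = ln[(k_2/k_d)(1 − D₀(k_2−k_d)/(k_d L₀))] / (k_2−k_d).
Here k_2−k_d = 1.205 d⁻¹ and 1 − D₀(k_2−k_d)/(k_d L₀) = 1 − 1.43×1.205/(0.265×49.7) = 0.8692, so
t_c = ln(5.547 × 0.8692) / 1.205 = 1.573 / 1.205 = 1.305 d.
D_c = (k_d/k_2) L₀ e^(−k_d t_c) = (0.265/1.47) × 49.7 × e^(−0.265×1.305) = 0.1803 × 49.7 × 0.7076 = 6.339 mg/L.
Minimum DO = C_s − D_c = 9.46 − 6.339 = 3.121 mg/L.

t_c ≈ 1.31 d; D_c ≈ 6.34 mg/L; min DO ≈ 3.12 mg/L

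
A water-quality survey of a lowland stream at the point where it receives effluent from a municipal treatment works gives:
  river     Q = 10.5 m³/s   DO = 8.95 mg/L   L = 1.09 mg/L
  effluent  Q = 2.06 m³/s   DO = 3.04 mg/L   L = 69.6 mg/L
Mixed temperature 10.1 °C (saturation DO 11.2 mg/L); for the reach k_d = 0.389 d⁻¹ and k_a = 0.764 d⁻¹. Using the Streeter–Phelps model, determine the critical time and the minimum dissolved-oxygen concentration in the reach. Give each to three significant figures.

Mixed DO = (10.5×8.95 + 2.06×3.04)/(10.5+2.06) = 100.2/12.56 = 7.981 mg/L.
Mixed L₀ = (10.5×1.09 + 2.06×69.6)/(12.56) = 154.8/12.56 = 12.33 mg/L.
Initial deficit D₀ = C_s − DO₀ = 11.2 − 7.981 = 3.219 mg/L.
t_c = (1/0.3750) ln[(0.764/0.389)(1 − 3.219×0.3750/(0.389×12.33))] = 2.667 × ln(1.470) = 1.027 d.
D_c = (0.389/0.764) × 12.33 × e^(−0.389×1.027) = 0.5092 × 12.33 × 0.6708 = 4.210 mg/L.
Minimum DO = 11.2 − 4.210 = 6.990 mg/L.

t_c ≈ 1.03 d; minimum DO ≈ 6.99 mg/L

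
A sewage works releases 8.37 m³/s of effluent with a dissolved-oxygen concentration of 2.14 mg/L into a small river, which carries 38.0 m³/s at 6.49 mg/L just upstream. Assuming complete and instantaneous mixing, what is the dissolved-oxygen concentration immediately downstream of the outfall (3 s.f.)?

Flow-weighted mixing: C = (Q_r C_r + Q_w C_w)/(Q_r + Q_w)
= (38.0×6.49 + 8.37×2.14)/(38.0 + 8.37) = 264.5/46.37 = 5.705 mg/L.

5.70 mg/L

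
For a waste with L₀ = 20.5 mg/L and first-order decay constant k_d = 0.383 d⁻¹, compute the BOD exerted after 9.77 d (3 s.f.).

y ≈ 20.0 mg/L

y_t = L₀(1 − e^(−k_d t)) = 20.5 × (1 − e^(−0.383×9.77))
= 20.5 × (1 − 0.02371) = 20.5 × 0.9763 = 20.01 mg/L.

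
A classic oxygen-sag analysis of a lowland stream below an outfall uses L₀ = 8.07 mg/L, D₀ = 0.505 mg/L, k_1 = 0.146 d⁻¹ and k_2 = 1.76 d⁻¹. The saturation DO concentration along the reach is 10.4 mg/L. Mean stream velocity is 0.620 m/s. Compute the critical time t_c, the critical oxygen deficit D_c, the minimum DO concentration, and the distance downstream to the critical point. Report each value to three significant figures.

t_c ≈ 0.813 d; D_c ≈ 0.594 mg/L; min DO ≈ 9.81 mg/L; x_c ≈ 43.6 km

At the critical point dD/dt = 0, so k_1 L₀ e^(−k_1 t) = k_2 D. Substituting D(t) from the Streeter–Phelps equation and solving for t gives
t_c = ln[(k_2/k_1)(1 − D₀(k_2−k_1)/(k_1 L₀))] / (k_2−k_1).
Here k_2−k_1 = 1.614 d⁻¹ and 1 − D₀(k_2−k_1)/(k_1 L₀) = 1 − 0.505×1.614/(0.146×8.07) = 0.3082, so
t_c = ln(12.05 × 0.3082) / 1.614 = 1.313 / 1.614 = 0.8132 d.
D_c = (k_1/k_2) L₀ e^(−k_1 t_c) = (0.146/1.76) × 8.07 × e^(−0.146×0.8132) = 0.08295 × 8.07 × 0.8880 = 0.5945 mg/L.
Minimum DO = C_s − D_c = 10.4 − 0.5945 = 9.806 mg/L.
x_c = v t_c = 0.620 m/s × 0.8132 d × 86400 s/d = 43560 m ≈ 43.6 km.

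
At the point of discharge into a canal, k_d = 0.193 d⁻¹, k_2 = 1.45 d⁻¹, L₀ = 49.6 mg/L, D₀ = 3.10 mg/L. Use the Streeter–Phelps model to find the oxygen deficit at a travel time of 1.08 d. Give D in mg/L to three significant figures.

k_d L₀/(k_2−k_d) = 0.193×49.6/(1.45−0.193) = 9.573/1.257 = 7.616 mg/L.
e^(−k_d t) = e^(−0.193×1.080) = 0.8118; e^(−k_2 t) = e^(−1.45×1.080) = 0.2089.
D = 7.616 × (0.8118 − 0.2089) + 3.10 × 0.2089 = 4.592 + 0.6475 = 5.240 mg/L.

D ≈ 5.24 mg/L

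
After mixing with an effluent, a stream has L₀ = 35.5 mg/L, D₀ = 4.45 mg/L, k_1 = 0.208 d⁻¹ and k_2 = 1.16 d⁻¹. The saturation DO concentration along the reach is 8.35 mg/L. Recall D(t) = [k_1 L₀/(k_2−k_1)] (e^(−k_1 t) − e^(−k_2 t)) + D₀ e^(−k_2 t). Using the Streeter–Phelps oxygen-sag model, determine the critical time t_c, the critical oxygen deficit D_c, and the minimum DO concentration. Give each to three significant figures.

t_c ≈ 0.910 d; D_c ≈ 5.27 mg/L; min DO ≈ 3.08 mg/L

With k_2/k_1 = 5.577 and 1 − D₀(k_2−k_1)/(k_1 L₀) = 0.4263,
t_c = ln(5.577 × 0.4263) / (1.16 − 0.208) = ln(2.377) / 0.9520 = 0.8660/0.9520 = 0.9096 d.
D_c = (k_1/k_2) L₀ e^(−k_1 t_c) = (0.208/1.16) × 35.5 × e^(−0.208×0.9096) = 0.1793 × 35.5 × 0.8276 = 5.268 mg/L.
Minimum DO = C_s − D_c = 8.35 − 5.268 = 3.082 mg/L.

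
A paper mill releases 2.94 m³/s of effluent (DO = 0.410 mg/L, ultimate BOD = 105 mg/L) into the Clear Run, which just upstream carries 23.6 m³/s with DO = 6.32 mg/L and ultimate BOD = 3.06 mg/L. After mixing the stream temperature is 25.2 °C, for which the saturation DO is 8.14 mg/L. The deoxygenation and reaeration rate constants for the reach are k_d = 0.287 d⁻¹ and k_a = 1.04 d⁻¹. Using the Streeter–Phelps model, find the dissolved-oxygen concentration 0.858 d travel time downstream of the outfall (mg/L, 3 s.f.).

DO ≈ 5.09 mg/L

Mixed DO = (23.6×6.32 + 2.94×0.410)/(23.6+2.94) = 150.4/26.54 = 5.665 mg/L.
Mixed L₀ = (23.6×3.06 + 2.94×105)/(26.54) = 380.9/26.54 = 14.35 mg/L.
Initial deficit D₀ = C_s − DO₀ = 8.14 − 5.665 = 2.475 mg/L.
D(0.858) = [0.287×14.35/(1.04−0.287)](e^(−0.287×0.858) − e^(−1.04×0.858)) + 2.475 e^(−1.04×0.858)
= 5.470 × (0.7817 − 0.4097) + 2.475 × 0.4097 = 3.049 mg/L.
DO = 8.14 − 3.049 = 5.091 mg/L.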